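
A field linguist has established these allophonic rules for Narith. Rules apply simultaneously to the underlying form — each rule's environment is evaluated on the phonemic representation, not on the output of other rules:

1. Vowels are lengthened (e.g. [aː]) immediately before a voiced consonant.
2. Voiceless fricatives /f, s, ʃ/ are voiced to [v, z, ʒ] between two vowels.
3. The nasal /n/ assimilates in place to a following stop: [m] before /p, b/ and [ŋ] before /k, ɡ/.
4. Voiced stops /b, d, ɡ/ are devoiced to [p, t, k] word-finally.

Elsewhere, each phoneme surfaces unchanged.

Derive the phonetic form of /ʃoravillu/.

[ʃoːraːviːllu]

/ʃ/ — word-initial; rule 2 does not apply here → [ʃ].
/o/ (between /ʃ/ and /r/): before a voiced consonant, so rule 1 applies → [oː].
/a/ (between /r/ and /v/): before a voiced consonant, so rule 1 applies → [aː].
/i/ (between /v/ and /l/): before a voiced consonant, so rule 1 applies → [iː].
/u/ (word-final): rule 1 targets it, but not before a voiced consonant → unchanged [u].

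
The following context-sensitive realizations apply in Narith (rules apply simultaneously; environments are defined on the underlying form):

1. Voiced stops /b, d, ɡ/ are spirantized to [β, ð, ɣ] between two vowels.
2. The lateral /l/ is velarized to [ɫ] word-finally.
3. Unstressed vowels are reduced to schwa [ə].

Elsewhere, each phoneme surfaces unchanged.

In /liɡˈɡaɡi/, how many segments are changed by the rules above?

3

Segments that undergo a rule: /i/ → [ə] (rule 3); /ɡ/ → [ɣ] (rule 1); /i/ → [ə] (rule 3).
All other segments surface unchanged.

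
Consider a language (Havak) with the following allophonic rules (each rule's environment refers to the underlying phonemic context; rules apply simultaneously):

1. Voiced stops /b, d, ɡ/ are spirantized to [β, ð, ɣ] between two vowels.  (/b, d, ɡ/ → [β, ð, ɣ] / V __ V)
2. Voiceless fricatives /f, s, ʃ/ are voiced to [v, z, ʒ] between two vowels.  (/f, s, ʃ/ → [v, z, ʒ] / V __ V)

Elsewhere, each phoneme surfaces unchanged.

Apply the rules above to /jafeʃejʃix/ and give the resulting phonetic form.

/j/ stays [j].
/a/ (between /j/ and /f/): no rule targets it → [a].
/f/ (between /a/ and /e/) occurs between two vowels → [v] by rule 2.
/e/ (between /f/ and /ʃ/) is unaffected → [e].
/ʃ/ — between /e/ and /e/, between two vowels — surfaces as [ʒ] (rule 2).
/e/ — not in any rule's target class → [e].
/j/ — not in any rule's target class → [j].
/ʃ/ — between /j/ and /i/; rule 2 does not apply here → [ʃ].
/i/ (between /ʃ/ and /x/) is unaffected → [i].
/x/ stays [x].

[javeʒejʃix]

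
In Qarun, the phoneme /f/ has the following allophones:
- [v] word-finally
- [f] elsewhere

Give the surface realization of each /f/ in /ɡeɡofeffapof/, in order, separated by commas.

Occurrence 1 (position 5): no conditioning environment matches → elsewhere allophone [f].
Occurrence 2 (position 7): no conditioning environment matches → elsewhere allophone [f].
Occurrence 3 (position 8): no conditioning environment matches → elsewhere allophone [f].
Occurrence 4 (position 12): word-finally → [v].

[f], [f], [f], [v]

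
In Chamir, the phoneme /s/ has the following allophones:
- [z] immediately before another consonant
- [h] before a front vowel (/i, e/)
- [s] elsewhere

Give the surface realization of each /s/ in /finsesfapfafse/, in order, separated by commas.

Occurrence 1 (position 4): before a front vowel (/i, e/) → [h].
Occurrence 2 (position 6): immediately before another consonant → [z].
Occurrence 3 (position 13): before a front vowel (/i, e/) → [h].

[h], [z], [h]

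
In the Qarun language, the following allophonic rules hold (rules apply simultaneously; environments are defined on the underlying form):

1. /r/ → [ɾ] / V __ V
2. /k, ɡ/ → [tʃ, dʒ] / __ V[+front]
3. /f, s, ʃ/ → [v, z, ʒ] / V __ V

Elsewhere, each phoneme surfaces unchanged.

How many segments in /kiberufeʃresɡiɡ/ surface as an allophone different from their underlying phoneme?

4

Segments that undergo a rule: /k/ → [tʃ] (rule 2); /r/ → [ɾ] (rule 1); /f/ → [v] (rule 3); /ɡ/ → [dʒ] (rule 2).
All other segments surface unchanged.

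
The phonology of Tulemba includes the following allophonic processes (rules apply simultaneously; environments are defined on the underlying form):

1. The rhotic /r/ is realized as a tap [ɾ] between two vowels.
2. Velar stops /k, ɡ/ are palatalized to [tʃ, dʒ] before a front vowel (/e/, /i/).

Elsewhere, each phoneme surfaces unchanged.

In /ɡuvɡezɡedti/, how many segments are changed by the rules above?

Segments that undergo a rule: /ɡ/ → [dʒ] (rule 2); /ɡ/ → [dʒ] (rule 2).
All other segments surface unchanged.

2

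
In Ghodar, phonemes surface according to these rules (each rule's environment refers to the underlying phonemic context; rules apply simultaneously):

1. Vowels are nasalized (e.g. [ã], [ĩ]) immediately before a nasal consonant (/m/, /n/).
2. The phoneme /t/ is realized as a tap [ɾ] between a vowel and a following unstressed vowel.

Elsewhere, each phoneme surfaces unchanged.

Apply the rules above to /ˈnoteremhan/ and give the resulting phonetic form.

[ˈnoɾerẽmhãn]

/n/ (word-initial) is unaffected → [n].
/o/ — between /n/ and /t/; rule 1 does not apply here → [o].
/t/ (between /o/ and /e/) occurs between a vowel and a following unstressed vowel → [ɾ] by rule 2.
/e/ (between /t/ and /r/): rule 1 targets it, but not before a nasal consonant → unchanged [e].
/r/ (between /e/ and /e/): no rule targets it → [r].
Rule 1 applies to /e/ (between /r/ and /m/: before a nasal consonant) → [ẽ].
/m/ (between /e/ and /h/): no rule targets it → [m].
/h/ (between /m/ and /a/): no rule targets it → [h].
/a/ (between /h/ and /n/) occurs before a nasal consonant → [ã] by rule 1.
/n/ — not in any rule's target class → [n].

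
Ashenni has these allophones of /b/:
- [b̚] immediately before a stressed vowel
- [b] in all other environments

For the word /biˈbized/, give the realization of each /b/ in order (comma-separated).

Occurrence 1 (position 1): no conditioning environment matches → elsewhere allophone [b].
Occurrence 2 (position 3): immediately before a stressed vowel → [b̚].

[b], [b̚]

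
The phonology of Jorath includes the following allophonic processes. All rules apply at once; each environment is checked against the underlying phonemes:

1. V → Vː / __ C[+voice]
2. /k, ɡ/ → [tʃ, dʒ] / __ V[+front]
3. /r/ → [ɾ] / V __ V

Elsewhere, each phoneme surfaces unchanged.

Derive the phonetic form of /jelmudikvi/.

[jeːlmuːdikvi]

/j/ — not in any rule's target class → [j].
/e/ — between /j/ and /l/, before a voiced consonant — surfaces as [eː] (rule 1).
/l/ (between /e/ and /m/): no rule targets it → [l].
/m/ (between /l/ and /u/) is unaffected → [m].
/u/ — between /m/ and /d/, before a voiced consonant — surfaces as [uː] (rule 1).
/d/ (between /u/ and /i/) is unaffected → [d].
/i/ (between /d/ and /k/) is in the target of rule 1 but the environment (before a voiced consonant) is not met → [i].
/k/ — between /i/ and /v/; rule 2 does not apply here → [k].
/v/ stays [v].
/i/ — word-final; rule 1 does not apply here → [i].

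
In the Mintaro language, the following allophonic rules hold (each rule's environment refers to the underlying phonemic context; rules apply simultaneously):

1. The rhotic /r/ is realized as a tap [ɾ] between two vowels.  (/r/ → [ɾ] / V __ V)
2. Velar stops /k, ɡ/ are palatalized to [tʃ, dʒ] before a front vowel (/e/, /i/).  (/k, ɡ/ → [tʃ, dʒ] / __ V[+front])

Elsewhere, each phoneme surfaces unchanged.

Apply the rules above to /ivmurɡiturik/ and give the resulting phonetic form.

[ivmurdʒituɾik]

/i/ — not in any rule's target class → [i].
/v/ — not in any rule's target class → [v].
/m/ stays [m].
/u/ (between /m/ and /r/): no rule targets it → [u].
/r/ (between /u/ and /ɡ/): rule 1 targets it, but not between two vowels → unchanged [r].
/ɡ/ (between /r/ and /i/): before a front vowel, so rule 2 applies → [dʒ].
/i/ — not in any rule's target class → [i].
/t/ (between /i/ and /u/): no rule targets it → [t].
/u/ stays [u].
/r/ — between /u/ and /i/, between two vowels — surfaces as [ɾ] (rule 1).
/i/ (between /r/ and /k/) is unaffected → [i].
/k/ — word-final; rule 2 does not apply here → [k].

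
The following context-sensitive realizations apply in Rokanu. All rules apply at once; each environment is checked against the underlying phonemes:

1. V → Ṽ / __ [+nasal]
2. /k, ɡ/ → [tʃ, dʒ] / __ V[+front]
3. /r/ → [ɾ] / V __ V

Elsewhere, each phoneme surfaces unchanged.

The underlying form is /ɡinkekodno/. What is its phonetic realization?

[dʒĩntʃekodno]

/ɡ/ meets the environment for rule 2 (before a front vowel) → [dʒ].
/i/ meets the environment for rule 1 (before a nasal consonant) → [ĩ].
/k/ (between /n/ and /e/) occurs before a front vowel → [tʃ] by rule 2.
/e/ (between /k/ and /k/) is in the target of rule 1 but the environment (before a nasal consonant) is not met → [e].
/k/ (between /e/ and /o/) fails the environment for rule 2, so it stays [k].
/o/ (between /k/ and /d/) fails the environment for rule 1, so it stays [o].
/o/ (word-final) is in the target of rule 1 but the environment (before a nasal consonant) is not met → [o].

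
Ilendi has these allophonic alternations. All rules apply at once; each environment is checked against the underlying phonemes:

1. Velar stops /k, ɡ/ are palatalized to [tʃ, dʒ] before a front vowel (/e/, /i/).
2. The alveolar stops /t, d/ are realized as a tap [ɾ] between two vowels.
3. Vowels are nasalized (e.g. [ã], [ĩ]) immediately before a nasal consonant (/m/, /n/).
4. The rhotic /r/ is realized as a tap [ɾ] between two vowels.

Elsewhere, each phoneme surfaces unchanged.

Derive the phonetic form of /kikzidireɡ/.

[tʃikziɾiɾeɡ]

Rule 1 applies to /k/ (word-initial: before a front vowel) → [tʃ].
/i/ (between /k/ and /k/) is in the target of rule 3 but the environment (before a nasal consonant) is not met → [i].
/k/ — between /i/ and /z/; rule 1 does not apply here → [k].
/i/ (between /z/ and /d/) is in the target of rule 3 but the environment (before a nasal consonant) is not met → [i].
/d/ (between /i/ and /i/) occurs between two vowels → [ɾ] by rule 2.
/i/ (between /d/ and /r/) is in the target of rule 3 but the environment (before a nasal consonant) is not met → [i].
/r/ (between /i/ and /e/): between two vowels, so rule 4 applies → [ɾ].
/e/ (between /r/ and /ɡ/) is in the target of rule 3 but the environment (before a nasal consonant) is not met → [e].
/ɡ/ — word-final; rule 1 does not apply here → [ɡ].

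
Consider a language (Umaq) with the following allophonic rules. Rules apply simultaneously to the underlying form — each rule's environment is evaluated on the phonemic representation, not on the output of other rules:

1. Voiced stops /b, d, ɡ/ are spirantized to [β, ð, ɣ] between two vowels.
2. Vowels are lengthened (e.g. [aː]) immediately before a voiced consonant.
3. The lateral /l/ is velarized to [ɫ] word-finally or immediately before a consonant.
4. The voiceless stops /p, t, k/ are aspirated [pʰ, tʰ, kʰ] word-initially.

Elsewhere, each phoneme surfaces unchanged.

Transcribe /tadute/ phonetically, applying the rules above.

Rule 4 applies to /t/ (word-initial: word-initially) → [tʰ].
Rule 2 applies to /a/ (between /t/ and /d/: before a voiced consonant) → [aː].
Rule 1 applies to /d/ (between /a/ and /u/: between two vowels) → [ð].
/u/ (between /d/ and /t/) fails the environment for rule 2, so it stays [u].
/t/ (between /u/ and /e/) is in the target of rule 4 but the environment (word-initially) is not met → [t].
/e/ (word-final) is in the target of rule 2 but the environment (before a voiced consonant) is not met → [e].

[tʰaːðute]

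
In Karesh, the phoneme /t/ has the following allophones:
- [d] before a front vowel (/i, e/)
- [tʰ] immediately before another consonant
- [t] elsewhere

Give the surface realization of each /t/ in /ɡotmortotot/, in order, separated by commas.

Occurrence 1 (position 3): immediately before another consonant → [tʰ].
Occurrence 2 (position 7): no conditioning environment matches → elsewhere allophone [t].
Occurrence 3 (position 9): no conditioning environment matches → elsewhere allophone [t].
Occurrence 4 (position 11): no conditioning environment matches → elsewhere allophone [t].

[tʰ], [t], [t], [t]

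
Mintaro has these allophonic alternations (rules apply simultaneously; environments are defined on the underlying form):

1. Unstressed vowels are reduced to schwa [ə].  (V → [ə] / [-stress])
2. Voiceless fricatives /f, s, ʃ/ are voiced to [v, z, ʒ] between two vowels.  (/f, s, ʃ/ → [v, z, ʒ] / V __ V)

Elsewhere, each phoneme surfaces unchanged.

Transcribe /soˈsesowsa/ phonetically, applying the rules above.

[səˈzezəwsə]

/s/ — word-initial; rule 2 does not apply here → [s].
/o/ (between /s/ and /s/) occurs in an unstressed syllable → [ə] by rule 1.
/s/ (between /o/ and /e/) occurs between two vowels → [z] by rule 2.
/e/ — between /s/ and /s/; rule 1 does not apply here → [e].
Rule 2 applies to /s/ (between /e/ and /o/: between two vowels) → [z].
/o/ (between /s/ and /w/): in an unstressed syllable, so rule 1 applies → [ə].
/w/ — not in any rule's target class → [w].
/s/ (between /w/ and /a/) is in the target of rule 2 but the environment (between two vowels) is not met → [s].
/a/ meets the environment for rule 1 (in an unstressed syllable) → [ə].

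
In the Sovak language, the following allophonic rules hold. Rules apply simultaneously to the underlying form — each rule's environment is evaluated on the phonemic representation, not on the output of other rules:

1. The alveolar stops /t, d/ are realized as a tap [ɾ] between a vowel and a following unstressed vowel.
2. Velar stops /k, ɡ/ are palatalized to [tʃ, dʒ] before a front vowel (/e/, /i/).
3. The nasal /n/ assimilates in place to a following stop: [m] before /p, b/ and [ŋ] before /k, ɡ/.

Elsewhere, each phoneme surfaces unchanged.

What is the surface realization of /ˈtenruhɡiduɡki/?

/t/ (word-initial) fails the environment for rule 1, so it stays [t].
/e/ (between /t/ and /n/): no rule targets it → [e].
/n/ (between /e/ and /r/): rule 3 targets it, but not before a labial or velar stop → unchanged [n].
/r/ (between /n/ and /u/) is unaffected → [r].
/u/ (between /r/ and /h/) is unaffected → [u].
/h/ — not in any rule's target class → [h].
/ɡ/ meets the environment for rule 2 (before a front vowel) → [dʒ].
/i/ (between /ɡ/ and /d/): no rule targets it → [i].
/d/ (between /i/ and /u/): between a vowel and a following unstressed vowel, so rule 1 applies → [ɾ].
/u/ stays [u].
/ɡ/ — between /u/ and /k/; rule 2 does not apply here → [ɡ].
/k/ (between /ɡ/ and /i/): before a front vowel, so rule 2 applies → [tʃ].
/i/ (word-final) is unaffected → [i].

[ˈtenruhdʒiɾuɡtʃi]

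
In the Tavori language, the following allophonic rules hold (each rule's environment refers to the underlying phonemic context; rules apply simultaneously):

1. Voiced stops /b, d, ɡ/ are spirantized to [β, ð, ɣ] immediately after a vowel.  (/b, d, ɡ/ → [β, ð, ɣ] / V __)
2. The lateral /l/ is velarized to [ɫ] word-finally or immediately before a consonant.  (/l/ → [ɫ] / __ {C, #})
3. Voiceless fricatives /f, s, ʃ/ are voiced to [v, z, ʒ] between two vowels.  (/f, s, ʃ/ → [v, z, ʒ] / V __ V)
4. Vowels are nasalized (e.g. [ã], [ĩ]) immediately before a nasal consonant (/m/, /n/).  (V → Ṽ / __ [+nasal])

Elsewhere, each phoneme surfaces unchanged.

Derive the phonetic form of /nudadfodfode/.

[nuðaðfoðfoðe]

/n/ (word-initial): no rule targets it → [n].
/u/ (between /n/ and /d/): rule 4 targets it, but not before a nasal consonant → unchanged [u].
/d/ (between /u/ and /a/): immediately after a vowel, so rule 1 applies → [ð].
/a/ (between /d/ and /d/): rule 4 targets it, but not before a nasal consonant → unchanged [a].
/d/ (between /a/ and /f/): immediately after a vowel, so rule 1 applies → [ð].
/f/ (between /d/ and /o/) is in the target of rule 3 but the environment (between two vowels) is not met → [f].
/o/ (between /f/ and /d/) fails the environment for rule 4, so it stays [o].
/d/ — between /o/ and /f/, immediately after a vowel — surfaces as [ð] (rule 1).
/f/ — between /d/ and /o/; rule 3 does not apply here → [f].
/o/ — between /f/ and /d/; rule 4 does not apply here → [o].
/d/ (between /o/ and /e/): immediately after a vowel, so rule 1 applies → [ð].
/e/ — word-final; rule 4 does not apply here → [e].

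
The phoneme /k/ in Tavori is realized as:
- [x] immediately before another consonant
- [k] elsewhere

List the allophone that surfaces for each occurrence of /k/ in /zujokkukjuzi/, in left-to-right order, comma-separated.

[x], [k], [x]

Occurrence 1 (position 5): immediately before another consonant → [x].
Occurrence 2 (position 6): no conditioning environment matches → elsewhere allophone [k].
Occurrence 3 (position 8): immediately before another consonant → [x].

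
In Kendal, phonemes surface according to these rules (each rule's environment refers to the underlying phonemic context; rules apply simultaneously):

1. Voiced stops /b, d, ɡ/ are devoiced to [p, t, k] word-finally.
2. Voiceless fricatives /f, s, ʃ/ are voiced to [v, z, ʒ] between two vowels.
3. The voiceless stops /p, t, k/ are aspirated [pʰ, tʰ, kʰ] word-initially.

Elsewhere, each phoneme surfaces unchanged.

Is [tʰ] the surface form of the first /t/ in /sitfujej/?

/t/ (between /i/ and /f/): rule 3 targets it, but not word-initially → unchanged [t].
The actual realization is [t], not [tʰ].

No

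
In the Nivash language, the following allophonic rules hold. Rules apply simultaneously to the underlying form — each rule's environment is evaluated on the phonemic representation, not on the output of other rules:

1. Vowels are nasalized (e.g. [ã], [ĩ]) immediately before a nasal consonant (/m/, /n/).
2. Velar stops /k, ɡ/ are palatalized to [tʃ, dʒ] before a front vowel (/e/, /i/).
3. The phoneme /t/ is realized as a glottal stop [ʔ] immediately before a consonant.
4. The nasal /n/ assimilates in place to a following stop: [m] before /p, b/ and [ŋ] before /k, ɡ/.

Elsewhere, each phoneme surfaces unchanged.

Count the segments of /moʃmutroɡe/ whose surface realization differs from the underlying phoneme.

2

Segments that undergo a rule: /t/ → [ʔ] (rule 3); /ɡ/ → [dʒ] (rule 2).
All other segments surface unchanged.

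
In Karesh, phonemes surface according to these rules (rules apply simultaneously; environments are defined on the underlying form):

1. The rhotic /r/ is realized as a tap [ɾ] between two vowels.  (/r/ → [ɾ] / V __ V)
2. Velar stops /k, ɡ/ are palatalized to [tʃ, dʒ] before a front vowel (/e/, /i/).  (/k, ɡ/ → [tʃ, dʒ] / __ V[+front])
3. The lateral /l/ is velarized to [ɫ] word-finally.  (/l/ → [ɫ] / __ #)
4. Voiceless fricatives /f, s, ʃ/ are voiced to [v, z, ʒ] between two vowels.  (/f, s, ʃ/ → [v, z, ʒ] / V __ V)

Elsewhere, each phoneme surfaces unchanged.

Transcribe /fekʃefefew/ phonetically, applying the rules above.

/f/ (word-initial) fails the environment for rule 4, so it stays [f].
/e/ (between /f/ and /k/) is unaffected → [e].
/k/ — between /e/ and /ʃ/; rule 2 does not apply here → [k].
/ʃ/ (between /k/ and /e/) is in the target of rule 4 but the environment (between two vowels) is not met → [ʃ].
/e/ — not in any rule's target class → [e].
Rule 4 applies to /f/ (between /e/ and /e/: between two vowels) → [v].
/e/ stays [e].
/f/ (between /e/ and /e/) occurs between two vowels → [v] by rule 4.
/e/ (between /f/ and /w/) is unaffected → [e].
/w/ (word-final) is unaffected → [w].

[fekʃevevew]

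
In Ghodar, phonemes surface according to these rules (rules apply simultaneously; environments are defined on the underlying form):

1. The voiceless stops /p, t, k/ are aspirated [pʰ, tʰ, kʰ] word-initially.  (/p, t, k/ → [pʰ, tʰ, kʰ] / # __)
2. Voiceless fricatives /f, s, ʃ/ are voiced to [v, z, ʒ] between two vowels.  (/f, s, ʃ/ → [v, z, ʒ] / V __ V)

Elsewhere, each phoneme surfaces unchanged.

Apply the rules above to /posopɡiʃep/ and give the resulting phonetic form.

[pʰozopɡiʒep]

/p/ — word-initial, word-initially — surfaces as [pʰ] (rule 1).
/o/ stays [o].
Rule 2 applies to /s/ (between /o/ and /o/: between two vowels) → [z].
/o/ (between /s/ and /p/): no rule targets it → [o].
/p/ (between /o/ and /ɡ/): rule 1 targets it, but not word-initially → unchanged [p].
/ɡ/ stays [ɡ].
/i/ (between /ɡ/ and /ʃ/): no rule targets it → [i].
/ʃ/ — between /i/ and /e/, between two vowels — surfaces as [ʒ] (rule 2).
/e/ (between /ʃ/ and /p/): no rule targets it → [e].
/p/ (word-final) is in the target of rule 1 but the environment (word-initially) is not met → [p].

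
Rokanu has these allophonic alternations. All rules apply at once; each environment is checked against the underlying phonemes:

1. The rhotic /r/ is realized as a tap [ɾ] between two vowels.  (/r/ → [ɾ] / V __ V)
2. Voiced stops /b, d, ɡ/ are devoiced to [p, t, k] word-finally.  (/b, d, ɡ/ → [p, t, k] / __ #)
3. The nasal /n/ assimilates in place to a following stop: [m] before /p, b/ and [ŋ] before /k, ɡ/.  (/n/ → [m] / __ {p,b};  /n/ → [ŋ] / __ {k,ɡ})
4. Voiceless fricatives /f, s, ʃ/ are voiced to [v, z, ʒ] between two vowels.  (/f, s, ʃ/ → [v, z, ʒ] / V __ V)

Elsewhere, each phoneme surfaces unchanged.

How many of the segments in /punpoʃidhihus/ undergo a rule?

2

Segments that undergo a rule: /n/ → [m] (rule 3); /ʃ/ → [ʒ] (rule 4).
All other segments surface unchanged.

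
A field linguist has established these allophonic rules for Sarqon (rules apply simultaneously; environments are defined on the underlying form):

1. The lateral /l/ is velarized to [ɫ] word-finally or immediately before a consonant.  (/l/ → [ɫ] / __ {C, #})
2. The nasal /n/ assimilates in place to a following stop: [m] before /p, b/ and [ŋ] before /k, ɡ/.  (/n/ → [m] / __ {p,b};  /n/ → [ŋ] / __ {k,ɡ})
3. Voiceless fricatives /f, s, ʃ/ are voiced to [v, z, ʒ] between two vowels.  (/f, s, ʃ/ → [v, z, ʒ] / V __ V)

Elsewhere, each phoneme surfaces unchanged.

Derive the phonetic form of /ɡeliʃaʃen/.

[ɡeliʒaʒen]

/ɡ/ (word-initial): no rule targets it → [ɡ].
/e/ stays [e].
/l/ (between /e/ and /i/) fails the environment for rule 1, so it stays [l].
/i/ stays [i].
/ʃ/ (between /i/ and /a/): between two vowels, so rule 3 applies → [ʒ].
/a/ stays [a].
/ʃ/ (between /a/ and /e/) occurs between two vowels → [ʒ] by rule 3.
/e/ (between /ʃ/ and /n/): no rule targets it → [e].
/n/ (word-final): rule 2 targets it, but not before a labial or velar stop → unchanged [n].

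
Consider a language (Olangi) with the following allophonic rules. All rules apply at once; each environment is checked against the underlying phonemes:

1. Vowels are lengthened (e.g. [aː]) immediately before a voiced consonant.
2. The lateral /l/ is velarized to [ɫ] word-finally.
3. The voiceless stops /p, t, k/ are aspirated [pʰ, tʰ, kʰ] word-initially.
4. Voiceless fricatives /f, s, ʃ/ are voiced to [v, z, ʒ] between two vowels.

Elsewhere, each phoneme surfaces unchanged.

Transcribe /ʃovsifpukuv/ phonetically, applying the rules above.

[ʃoːvsifpukuːv]

/ʃ/ (word-initial) fails the environment for rule 4, so it stays [ʃ].
/o/ (between /ʃ/ and /v/) occurs before a voiced consonant → [oː] by rule 1.
/s/ (between /v/ and /i/) is in the target of rule 4 but the environment (between two vowels) is not met → [s].
/i/ (between /s/ and /f/) fails the environment for rule 1, so it stays [i].
/f/ — between /i/ and /p/; rule 4 does not apply here → [f].
/p/ — between /f/ and /u/; rule 3 does not apply here → [p].
/u/ — between /p/ and /k/; rule 1 does not apply here → [u].
/k/ (between /u/ and /u/) fails the environment for rule 3, so it stays [k].
/u/ (between /k/ and /v/) occurs before a voiced consonant → [uː] by rule 1.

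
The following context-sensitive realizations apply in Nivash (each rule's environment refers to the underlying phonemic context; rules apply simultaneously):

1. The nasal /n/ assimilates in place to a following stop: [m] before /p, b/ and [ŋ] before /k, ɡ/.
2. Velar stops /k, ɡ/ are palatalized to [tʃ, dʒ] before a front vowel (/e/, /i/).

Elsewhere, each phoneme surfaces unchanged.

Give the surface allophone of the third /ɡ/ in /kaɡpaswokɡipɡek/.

[dʒ]

/ɡ/ (between /p/ and /e/) occurs before a front vowel → [dʒ] by rule 2.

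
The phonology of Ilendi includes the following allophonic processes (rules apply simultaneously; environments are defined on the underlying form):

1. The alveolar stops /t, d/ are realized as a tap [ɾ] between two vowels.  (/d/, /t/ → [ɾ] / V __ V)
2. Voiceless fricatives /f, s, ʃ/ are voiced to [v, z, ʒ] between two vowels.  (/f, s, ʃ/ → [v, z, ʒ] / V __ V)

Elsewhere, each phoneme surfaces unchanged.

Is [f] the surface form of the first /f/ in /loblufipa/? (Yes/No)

Rule 2 applies to /f/ (between /u/ and /i/: between two vowels) → [v].
The actual realization is [v], not [f].

No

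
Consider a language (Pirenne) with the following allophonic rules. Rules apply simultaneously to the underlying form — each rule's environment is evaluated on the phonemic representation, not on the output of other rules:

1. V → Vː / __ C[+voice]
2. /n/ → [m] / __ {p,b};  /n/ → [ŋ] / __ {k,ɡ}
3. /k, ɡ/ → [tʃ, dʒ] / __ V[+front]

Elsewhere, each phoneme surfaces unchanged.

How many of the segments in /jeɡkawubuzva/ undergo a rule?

Segments that undergo a rule: /e/ → [eː] (rule 1); /a/ → [aː] (rule 1); /u/ → [uː] (rule 1); /u/ → [uː] (rule 1).
All other segments surface unchanged.

4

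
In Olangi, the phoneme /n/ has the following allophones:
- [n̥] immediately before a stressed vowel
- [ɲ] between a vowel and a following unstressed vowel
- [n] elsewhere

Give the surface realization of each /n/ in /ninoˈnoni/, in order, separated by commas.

Occurrence 1 (position 1): no conditioning environment matches → elsewhere allophone [n].
Occurrence 2 (position 3): between a vowel and a following unstressed vowel → [ɲ].
Occurrence 3 (position 5): immediately before a stressed vowel → [n̥].
Occurrence 4 (position 7): between a vowel and a following unstressed vowel → [ɲ].

[n], [ɲ], [n̥], [ɲ]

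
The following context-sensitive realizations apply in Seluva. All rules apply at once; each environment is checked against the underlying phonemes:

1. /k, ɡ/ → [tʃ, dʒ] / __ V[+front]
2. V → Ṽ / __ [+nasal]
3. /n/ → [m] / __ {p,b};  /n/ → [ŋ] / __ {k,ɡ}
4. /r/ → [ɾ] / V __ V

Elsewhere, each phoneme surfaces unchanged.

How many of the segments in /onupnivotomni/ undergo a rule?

2

Segments that undergo a rule: /o/ → [õ] (rule 2); /o/ → [õ] (rule 2).
All other segments surface unchanged.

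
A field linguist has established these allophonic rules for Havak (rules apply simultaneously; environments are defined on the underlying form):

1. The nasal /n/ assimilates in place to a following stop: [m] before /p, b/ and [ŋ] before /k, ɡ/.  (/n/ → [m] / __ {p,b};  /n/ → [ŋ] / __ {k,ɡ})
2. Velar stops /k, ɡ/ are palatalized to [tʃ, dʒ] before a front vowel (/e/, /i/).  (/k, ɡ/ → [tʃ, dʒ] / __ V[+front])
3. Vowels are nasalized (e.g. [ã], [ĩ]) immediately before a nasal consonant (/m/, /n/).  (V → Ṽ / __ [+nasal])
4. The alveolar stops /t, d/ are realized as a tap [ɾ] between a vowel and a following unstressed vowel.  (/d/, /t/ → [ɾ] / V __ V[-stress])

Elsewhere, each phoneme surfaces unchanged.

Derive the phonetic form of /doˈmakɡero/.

/d/ (word-initial): rule 4 targets it, but not between a vowel and a following unstressed vowel → unchanged [d].
/o/ meets the environment for rule 3 (before a nasal consonant) → [õ].
/m/ (between /o/ and /a/): no rule targets it → [m].
/a/ — between /m/ and /k/; rule 3 does not apply here → [a].
/k/ (between /a/ and /ɡ/): rule 2 targets it, but not before a front vowel → unchanged [k].
Rule 2 applies to /ɡ/ (between /k/ and /e/: before a front vowel) → [dʒ].
/e/ (between /ɡ/ and /r/) is in the target of rule 3 but the environment (before a nasal consonant) is not met → [e].
/r/ stays [r].
/o/ (word-final): rule 3 targets it, but not before a nasal consonant → unchanged [o].

[dõˈmakdʒero]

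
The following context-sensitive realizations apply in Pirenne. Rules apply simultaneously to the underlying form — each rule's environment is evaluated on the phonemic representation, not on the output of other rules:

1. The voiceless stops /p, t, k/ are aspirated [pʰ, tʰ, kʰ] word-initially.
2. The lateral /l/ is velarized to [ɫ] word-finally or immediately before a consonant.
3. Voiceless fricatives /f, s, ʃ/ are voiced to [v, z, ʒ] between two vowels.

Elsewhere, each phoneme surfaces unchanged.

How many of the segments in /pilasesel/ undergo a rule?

4

Segments that undergo a rule: /p/ → [pʰ] (rule 1); /s/ → [z] (rule 3); /s/ → [z] (rule 3); /l/ → [ɫ] (rule 2).
All other segments surface unchanged.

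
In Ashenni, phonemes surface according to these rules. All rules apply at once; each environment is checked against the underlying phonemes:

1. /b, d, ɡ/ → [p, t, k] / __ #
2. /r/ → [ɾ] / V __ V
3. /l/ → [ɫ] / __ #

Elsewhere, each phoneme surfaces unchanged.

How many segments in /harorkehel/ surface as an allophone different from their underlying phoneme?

2

Segments that undergo a rule: /r/ → [ɾ] (rule 2); /l/ → [ɫ] (rule 3).
All other segments surface unchanged.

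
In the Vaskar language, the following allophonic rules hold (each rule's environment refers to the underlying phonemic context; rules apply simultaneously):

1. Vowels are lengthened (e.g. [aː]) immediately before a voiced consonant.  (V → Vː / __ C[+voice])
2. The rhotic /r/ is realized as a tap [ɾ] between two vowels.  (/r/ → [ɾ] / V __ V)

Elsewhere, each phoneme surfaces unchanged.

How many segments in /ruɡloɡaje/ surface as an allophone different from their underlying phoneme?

3

Segments that undergo a rule: /u/ → [uː] (rule 1); /o/ → [oː] (rule 1); /a/ → [aː] (rule 1).
All other segments surface unchanged.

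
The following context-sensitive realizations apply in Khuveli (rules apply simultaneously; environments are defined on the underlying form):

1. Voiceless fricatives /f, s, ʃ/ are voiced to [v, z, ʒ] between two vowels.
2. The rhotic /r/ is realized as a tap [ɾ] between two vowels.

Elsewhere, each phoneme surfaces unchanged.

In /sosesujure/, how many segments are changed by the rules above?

Segments that undergo a rule: /s/ → [z] (rule 1); /s/ → [z] (rule 1); /r/ → [ɾ] (rule 2).
All other segments surface unchanged.

3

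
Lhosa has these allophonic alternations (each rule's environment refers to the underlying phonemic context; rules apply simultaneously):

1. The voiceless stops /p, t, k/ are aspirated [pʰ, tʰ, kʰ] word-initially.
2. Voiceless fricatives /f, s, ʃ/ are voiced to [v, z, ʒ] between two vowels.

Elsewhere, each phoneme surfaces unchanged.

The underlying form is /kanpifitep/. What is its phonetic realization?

Rule 1 applies to /k/ (word-initial: word-initially) → [kʰ].
/a/ — not in any rule's target class → [a].
/n/ (between /a/ and /p/): no rule targets it → [n].
/p/ (between /n/ and /i/) fails the environment for rule 1, so it stays [p].
/i/ — not in any rule's target class → [i].
/f/ (between /i/ and /i/) occurs between two vowels → [v] by rule 2.
/i/ (between /f/ and /t/): no rule targets it → [i].
/t/ (between /i/ and /e/) is in the target of rule 1 but the environment (word-initially) is not met → [t].
/e/ — not in any rule's target class → [e].
/p/ (word-final): rule 1 targets it, but not word-initially → unchanged [p].

[kʰanpivitep]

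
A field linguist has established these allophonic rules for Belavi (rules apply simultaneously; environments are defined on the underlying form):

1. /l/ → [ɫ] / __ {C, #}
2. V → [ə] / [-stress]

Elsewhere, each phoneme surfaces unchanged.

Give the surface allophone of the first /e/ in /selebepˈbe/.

/e/ — between /s/ and /l/, in an unstressed syllable — surfaces as [ə] (rule 2).

[ə]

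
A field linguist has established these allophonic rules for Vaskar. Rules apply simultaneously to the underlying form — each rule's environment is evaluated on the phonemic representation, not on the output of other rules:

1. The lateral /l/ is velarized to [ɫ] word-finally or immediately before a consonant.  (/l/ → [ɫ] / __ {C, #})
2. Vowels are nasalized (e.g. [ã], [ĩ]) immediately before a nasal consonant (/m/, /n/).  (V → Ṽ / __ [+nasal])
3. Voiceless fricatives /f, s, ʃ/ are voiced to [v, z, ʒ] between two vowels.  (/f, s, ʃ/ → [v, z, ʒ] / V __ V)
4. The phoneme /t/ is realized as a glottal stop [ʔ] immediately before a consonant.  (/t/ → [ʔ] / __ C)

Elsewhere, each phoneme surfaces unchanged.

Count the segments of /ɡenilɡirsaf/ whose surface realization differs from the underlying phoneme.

2

Segments that undergo a rule: /e/ → [ẽ] (rule 2); /l/ → [ɫ] (rule 1).
All other segments surface unchanged.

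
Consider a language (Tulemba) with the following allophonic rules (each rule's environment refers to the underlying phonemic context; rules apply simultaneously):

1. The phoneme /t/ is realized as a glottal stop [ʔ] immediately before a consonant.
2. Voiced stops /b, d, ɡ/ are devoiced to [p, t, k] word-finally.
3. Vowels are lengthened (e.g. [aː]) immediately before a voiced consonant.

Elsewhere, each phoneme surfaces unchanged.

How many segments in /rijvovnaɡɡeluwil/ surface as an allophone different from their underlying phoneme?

6

Segments that undergo a rule: /i/ → [iː] (rule 3); /o/ → [oː] (rule 3); /a/ → [aː] (rule 3); /e/ → [eː] (rule 3); /u/ → [uː] (rule 3); /i/ → [iː] (rule 3).
All other segments surface unchanged.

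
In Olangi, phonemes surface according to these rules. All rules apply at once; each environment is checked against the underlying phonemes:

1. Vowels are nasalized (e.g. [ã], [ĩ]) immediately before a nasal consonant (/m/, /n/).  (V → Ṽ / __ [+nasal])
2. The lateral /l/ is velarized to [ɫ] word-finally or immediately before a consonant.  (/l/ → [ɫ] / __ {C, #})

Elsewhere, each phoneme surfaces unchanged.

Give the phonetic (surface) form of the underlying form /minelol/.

[mĩneloɫ]

/m/ stays [m].
/i/ — between /m/ and /n/, before a nasal consonant — surfaces as [ĩ] (rule 1).
/n/ (between /i/ and /e/) is unaffected → [n].
/e/ (between /n/ and /l/): rule 1 targets it, but not before a nasal consonant → unchanged [e].
/l/ (between /e/ and /o/): rule 2 targets it, but not word-finally or immediately before a consonant → unchanged [l].
/o/ (between /l/ and /l/): rule 1 targets it, but not before a nasal consonant → unchanged [o].
/l/ — word-final, word-finally or immediately before a consonant — surfaces as [ɫ] (rule 2).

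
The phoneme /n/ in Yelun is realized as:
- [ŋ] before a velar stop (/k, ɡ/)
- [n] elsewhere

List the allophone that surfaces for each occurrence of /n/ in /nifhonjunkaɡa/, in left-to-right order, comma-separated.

[n], [n], [ŋ]

Occurrence 1 (position 1): no conditioning environment matches → elsewhere allophone [n].
Occurrence 2 (position 6): no conditioning environment matches → elsewhere allophone [n].
Occurrence 3 (position 9): before a velar stop → [ŋ].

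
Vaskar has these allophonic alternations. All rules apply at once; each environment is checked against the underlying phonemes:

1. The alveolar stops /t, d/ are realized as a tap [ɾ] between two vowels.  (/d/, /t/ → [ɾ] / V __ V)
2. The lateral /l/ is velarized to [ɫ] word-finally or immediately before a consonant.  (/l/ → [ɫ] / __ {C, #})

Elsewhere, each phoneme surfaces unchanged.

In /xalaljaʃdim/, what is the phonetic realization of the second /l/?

/l/ — between /a/ and /j/, word-finally or immediately before a consonant — surfaces as [ɫ] (rule 2).

[ɫ]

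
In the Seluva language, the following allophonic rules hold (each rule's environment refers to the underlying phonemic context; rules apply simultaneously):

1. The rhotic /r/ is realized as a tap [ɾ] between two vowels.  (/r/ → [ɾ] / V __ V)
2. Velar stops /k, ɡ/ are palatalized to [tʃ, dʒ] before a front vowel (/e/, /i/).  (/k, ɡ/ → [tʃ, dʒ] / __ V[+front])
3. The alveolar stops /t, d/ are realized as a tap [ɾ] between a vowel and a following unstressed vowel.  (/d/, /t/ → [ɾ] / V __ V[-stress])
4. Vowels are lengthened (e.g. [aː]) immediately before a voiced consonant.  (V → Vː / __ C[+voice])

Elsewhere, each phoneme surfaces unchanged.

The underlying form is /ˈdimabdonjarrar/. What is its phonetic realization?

[ˈdiːmaːbdoːnjaːrraːr]

/d/ (word-initial) fails the environment for rule 3, so it stays [d].
Rule 4 applies to /i/ (between /d/ and /m/: before a voiced consonant) → [iː].
/a/ (between /m/ and /b/) occurs before a voiced consonant → [aː] by rule 4.
/d/ (between /b/ and /o/) is in the target of rule 3 but the environment (between a vowel and a following unstressed vowel) is not met → [d].
Rule 4 applies to /o/ (between /d/ and /n/: before a voiced consonant) → [oː].
/a/ (between /j/ and /r/) occurs before a voiced consonant → [aː] by rule 4.
/r/ — between /a/ and /r/; rule 1 does not apply here → [r].
/r/ (between /r/ and /a/) fails the environment for rule 1, so it stays [r].
/a/ (between /r/ and /r/) occurs before a voiced consonant → [aː] by rule 4.
/r/ (word-final) is in the target of rule 1 but the environment (between two vowels) is not met → [r].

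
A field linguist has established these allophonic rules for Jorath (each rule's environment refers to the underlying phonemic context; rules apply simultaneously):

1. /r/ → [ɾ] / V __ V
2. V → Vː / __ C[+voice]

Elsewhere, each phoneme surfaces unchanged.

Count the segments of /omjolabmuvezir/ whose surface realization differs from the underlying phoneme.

Segments that undergo a rule: /o/ → [oː] (rule 2); /o/ → [oː] (rule 2); /a/ → [aː] (rule 2); /u/ → [uː] (rule 2); /e/ → [eː] (rule 2); /i/ → [iː] (rule 2).
All other segments surface unchanged.

6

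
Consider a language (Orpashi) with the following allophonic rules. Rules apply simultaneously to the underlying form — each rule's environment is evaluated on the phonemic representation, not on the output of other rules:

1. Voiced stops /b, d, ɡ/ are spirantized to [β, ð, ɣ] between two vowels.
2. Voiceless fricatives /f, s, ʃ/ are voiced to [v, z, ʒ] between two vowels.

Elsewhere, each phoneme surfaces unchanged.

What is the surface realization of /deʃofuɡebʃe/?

/d/ (word-initial): rule 1 targets it, but not between two vowels → unchanged [d].
/e/ (between /d/ and /ʃ/) is unaffected → [e].
/ʃ/ (between /e/ and /o/): between two vowels, so rule 2 applies → [ʒ].
/o/ (between /ʃ/ and /f/): no rule targets it → [o].
Rule 2 applies to /f/ (between /o/ and /u/: between two vowels) → [v].
/u/ (between /f/ and /ɡ/) is unaffected → [u].
/ɡ/ meets the environment for rule 1 (between two vowels) → [ɣ].
/e/ — not in any rule's target class → [e].
/b/ (between /e/ and /ʃ/) fails the environment for rule 1, so it stays [b].
/ʃ/ (between /b/ and /e/) is in the target of rule 2 but the environment (between two vowels) is not met → [ʃ].
/e/ stays [e].

[deʒovuɣebʃe]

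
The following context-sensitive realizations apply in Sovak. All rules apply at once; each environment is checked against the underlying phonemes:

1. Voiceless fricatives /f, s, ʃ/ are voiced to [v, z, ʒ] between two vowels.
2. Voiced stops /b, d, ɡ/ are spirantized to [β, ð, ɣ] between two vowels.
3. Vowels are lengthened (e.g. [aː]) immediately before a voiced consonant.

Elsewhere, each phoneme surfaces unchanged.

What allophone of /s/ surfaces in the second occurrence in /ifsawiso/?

[z]

/s/ — between /i/ and /o/, between two vowels — surfaces as [z] (rule 1).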